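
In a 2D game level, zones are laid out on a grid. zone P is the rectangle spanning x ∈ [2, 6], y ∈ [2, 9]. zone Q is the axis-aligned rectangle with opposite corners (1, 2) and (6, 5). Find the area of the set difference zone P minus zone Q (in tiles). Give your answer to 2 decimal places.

16.00

|zone P∩zone Q|: x∈[2,6], y∈[2,5] → 4·3 = 12.
|zone P| = 28.
|zone P ∖ zone Q| = |zone P| − |zone P∩zone Q| = 28 − 12 = 16.00.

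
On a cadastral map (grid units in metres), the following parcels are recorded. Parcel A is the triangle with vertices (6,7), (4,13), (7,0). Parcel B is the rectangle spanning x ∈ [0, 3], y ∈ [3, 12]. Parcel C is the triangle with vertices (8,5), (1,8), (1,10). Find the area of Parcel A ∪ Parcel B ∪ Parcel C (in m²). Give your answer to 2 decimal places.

By inclusion–exclusion:
Individual areas: |Parcel A| = 4, |Parcel B| = 27, |Parcel C| = 7.
|Parcel A∩Parcel B| = 0.
|Parcel A∩Parcel C| = 0.3826.
|Parcel B∩Parcel C| = 3.4286.
|Parcel A∩Parcel B∩Parcel C| = 0.
|Parcel A ∪ Parcel B ∪ Parcel C| = 38 − 3.8112 + 0 = 34.19.

34.19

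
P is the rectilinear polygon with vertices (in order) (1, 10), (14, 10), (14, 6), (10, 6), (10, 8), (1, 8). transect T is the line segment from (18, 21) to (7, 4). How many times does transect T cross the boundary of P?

The segment meets the boundary at (9.588,8), (10.882,10).

2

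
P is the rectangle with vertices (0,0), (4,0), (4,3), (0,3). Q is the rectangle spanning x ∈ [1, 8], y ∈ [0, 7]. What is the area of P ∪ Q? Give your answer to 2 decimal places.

By inclusion–exclusion:
Individual areas: |P| = 12, |Q| = 49.
|P∩Q|: x∈[1,4], y∈[0,3] → 3·3 = 9.
|P ∪ Q| = 61 − 9 = 52.00.

52.00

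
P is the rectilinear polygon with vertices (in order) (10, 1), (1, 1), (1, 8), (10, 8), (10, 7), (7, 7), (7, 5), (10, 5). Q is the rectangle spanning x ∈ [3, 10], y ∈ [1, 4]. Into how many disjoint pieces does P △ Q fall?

1

P △ Q is a single connected region.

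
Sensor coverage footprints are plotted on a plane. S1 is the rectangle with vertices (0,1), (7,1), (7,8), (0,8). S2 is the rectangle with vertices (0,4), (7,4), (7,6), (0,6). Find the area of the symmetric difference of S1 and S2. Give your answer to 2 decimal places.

|S1∩S2|: x∈[0,7], y∈[4,6] → 7·2 = 14.
|S1 △ S2| = |S1| + |S2| − 2·|S1∩S2| = 49 + 14 − 28 = 35.00.

35.00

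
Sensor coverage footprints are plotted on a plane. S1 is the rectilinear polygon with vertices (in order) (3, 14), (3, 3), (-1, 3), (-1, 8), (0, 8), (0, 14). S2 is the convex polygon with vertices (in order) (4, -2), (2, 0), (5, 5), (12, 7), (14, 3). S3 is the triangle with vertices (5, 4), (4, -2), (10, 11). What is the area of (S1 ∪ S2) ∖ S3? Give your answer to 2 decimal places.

|S1 ∪ S2| = 94.5.
|(S1 ∪ S2) ∩ S3| = 7.6779.
|(S1 ∪ S2) ∖ S3| = 94.5 − 7.6779 = 86.82.

86.82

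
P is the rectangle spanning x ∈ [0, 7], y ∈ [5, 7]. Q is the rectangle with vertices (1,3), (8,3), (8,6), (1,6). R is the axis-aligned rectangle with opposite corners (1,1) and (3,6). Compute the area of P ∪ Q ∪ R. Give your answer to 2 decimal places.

33.00

By inclusion–exclusion:
Individual areas: |P| = 14, |Q| = 21, |R| = 10.
|P∩Q|: x∈[1,7], y∈[5,6] → 6·1 = 6.
|P∩R|: x∈[1,3], y∈[5,6] → 2·1 = 2.
|Q∩R|: x∈[1,3], y∈[3,6] → 2·3 = 6.
|P∩Q∩R| = 2.
|P ∪ Q ∪ R| = 45 − 14 + 2 = 33.00.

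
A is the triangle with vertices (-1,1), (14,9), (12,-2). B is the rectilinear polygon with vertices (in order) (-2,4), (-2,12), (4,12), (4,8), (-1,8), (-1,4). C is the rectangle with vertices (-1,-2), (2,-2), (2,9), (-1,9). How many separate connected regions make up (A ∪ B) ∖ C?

2

(A ∪ B) ∖ C splits into 2 disjoint pieces (area 71.0615, area 25).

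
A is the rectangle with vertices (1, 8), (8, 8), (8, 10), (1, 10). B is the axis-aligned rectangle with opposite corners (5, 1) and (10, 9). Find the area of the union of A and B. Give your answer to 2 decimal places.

51.00

By inclusion–exclusion:
Individual areas: |A| = 14, |B| = 40.
|A∩B|: x∈[5,8], y∈[8,9] → 3·1 = 3.
|A ∪ B| = 54 − 3 = 51.00.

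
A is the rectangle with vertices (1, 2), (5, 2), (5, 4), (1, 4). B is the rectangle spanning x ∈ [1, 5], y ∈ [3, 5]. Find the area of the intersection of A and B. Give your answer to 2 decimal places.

|A∩B|: x∈[1,5], y∈[3,4] → 4·1 = 4.

4.00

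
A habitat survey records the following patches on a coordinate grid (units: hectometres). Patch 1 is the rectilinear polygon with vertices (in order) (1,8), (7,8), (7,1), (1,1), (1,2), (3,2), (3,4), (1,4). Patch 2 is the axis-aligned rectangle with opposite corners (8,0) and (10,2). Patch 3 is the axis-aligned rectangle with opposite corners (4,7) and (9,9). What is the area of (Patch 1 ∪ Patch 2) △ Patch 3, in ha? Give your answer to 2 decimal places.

|Patch 1 ∪ Patch 2| = 42.
|(Patch 1 ∪ Patch 2) ∩ Patch 3| = 3.
|(Patch 1 ∪ Patch 2) △ Patch 3| = 42 + 10 − 6 = 46.00.

46.00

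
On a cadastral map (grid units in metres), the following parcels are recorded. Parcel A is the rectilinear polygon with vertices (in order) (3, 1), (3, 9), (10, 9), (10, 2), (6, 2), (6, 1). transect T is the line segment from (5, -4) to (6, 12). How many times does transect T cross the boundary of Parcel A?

The segment meets the boundary at (5.812,9), (5.312,1).

2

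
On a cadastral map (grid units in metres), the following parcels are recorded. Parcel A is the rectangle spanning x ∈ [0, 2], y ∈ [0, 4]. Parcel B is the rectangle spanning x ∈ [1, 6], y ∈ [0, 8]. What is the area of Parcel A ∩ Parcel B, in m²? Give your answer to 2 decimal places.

4.00

|Parcel A∩Parcel B|: x∈[1,2], y∈[0,4] → 1·4 = 4.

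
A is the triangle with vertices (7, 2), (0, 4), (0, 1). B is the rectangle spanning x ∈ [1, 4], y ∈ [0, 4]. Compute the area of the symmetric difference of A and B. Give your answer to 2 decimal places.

|A| = 10.5, |B| = 12, |A∩B| = 5.7857.
|A △ B| = |A| + |B| − 2·|A∩B| = 10.5 + 12 − 11.5714 = 10.93.

10.93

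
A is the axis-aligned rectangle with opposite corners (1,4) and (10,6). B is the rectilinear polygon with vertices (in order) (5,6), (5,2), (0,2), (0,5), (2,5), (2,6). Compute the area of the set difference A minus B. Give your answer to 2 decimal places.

|A| = 18, |A∩B| = 7.
|A ∖ B| = |A| − |A∩B| = 18 − 7 = 11.00.

11.00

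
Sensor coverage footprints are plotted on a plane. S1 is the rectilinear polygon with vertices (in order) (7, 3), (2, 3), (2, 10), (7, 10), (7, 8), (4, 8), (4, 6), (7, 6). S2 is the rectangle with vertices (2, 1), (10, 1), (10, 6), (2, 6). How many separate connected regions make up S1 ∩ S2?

1

S1 ∩ S2 is a single connected region.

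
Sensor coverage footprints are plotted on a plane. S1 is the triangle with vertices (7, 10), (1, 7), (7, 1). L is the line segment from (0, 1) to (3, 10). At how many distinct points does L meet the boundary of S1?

The segment meets the boundary at (2.2,7.6), (1.75,6.25).

2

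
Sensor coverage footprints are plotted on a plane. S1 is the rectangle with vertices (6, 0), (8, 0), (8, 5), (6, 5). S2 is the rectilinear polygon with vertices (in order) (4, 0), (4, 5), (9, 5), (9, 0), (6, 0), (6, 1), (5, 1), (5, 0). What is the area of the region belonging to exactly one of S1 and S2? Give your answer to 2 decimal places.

14.00

|S1| = 10, |S2| = 24, |S1∩S2| = 10.
|S1 △ S2| = |S1| + |S2| − 2·|S1∩S2| = 10 + 24 − 20 = 14.00.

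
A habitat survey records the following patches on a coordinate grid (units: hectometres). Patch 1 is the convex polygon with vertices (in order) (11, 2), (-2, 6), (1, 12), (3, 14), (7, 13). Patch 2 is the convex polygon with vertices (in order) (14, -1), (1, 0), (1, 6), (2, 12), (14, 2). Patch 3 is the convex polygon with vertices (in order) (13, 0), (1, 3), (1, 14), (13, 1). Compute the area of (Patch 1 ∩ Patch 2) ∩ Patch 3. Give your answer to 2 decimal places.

The region (Patch 1 ∩ Patch 2) ∩ Patch 3 is the polygon with vertices (1,6), (2,12), (5.667,8.944), (10.3,3.925), (11,2), (1,5.077).
By the shoelace formula its area is 43.90.

43.90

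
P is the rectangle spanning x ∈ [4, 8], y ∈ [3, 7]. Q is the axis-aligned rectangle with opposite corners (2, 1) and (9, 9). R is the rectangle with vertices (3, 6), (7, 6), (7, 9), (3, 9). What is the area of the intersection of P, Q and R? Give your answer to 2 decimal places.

3.00

The intersection is the polygon with vertices (4,7), (7,7), (7,6), (4,6).
By the shoelace formula its area is 3.00.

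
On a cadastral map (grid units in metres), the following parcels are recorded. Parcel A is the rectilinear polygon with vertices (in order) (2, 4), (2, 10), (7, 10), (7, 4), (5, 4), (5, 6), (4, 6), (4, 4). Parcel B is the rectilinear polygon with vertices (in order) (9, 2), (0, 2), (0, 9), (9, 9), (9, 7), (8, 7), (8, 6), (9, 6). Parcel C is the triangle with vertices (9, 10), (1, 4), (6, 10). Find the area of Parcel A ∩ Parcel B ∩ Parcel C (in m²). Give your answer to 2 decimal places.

The intersection is the polygon with vertices (7,9), (7,8.5), (2,4.75), (2,5.2), (5.167,9).
By the shoelace formula its area is 5.86.

5.86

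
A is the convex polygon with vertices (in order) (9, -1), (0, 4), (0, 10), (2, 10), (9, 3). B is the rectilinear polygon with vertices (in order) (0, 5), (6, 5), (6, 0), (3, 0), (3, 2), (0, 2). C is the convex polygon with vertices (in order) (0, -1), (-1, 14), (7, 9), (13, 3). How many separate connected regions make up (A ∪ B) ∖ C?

(A ∪ B) ∖ C is a single connected region.

1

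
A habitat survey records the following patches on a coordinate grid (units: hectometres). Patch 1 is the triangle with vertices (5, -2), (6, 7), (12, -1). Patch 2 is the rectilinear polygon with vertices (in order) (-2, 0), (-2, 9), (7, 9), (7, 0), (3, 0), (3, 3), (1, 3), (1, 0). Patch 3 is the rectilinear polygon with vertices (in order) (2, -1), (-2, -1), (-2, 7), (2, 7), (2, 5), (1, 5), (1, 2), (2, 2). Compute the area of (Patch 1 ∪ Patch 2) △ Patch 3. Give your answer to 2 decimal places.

|Patch 1 ∪ Patch 2| = 96.9444.
|(Patch 1 ∪ Patch 2) ∩ Patch 3| = 23.
|(Patch 1 ∪ Patch 2) △ Patch 3| = 96.9444 + 29 − 46 = 79.94.

79.94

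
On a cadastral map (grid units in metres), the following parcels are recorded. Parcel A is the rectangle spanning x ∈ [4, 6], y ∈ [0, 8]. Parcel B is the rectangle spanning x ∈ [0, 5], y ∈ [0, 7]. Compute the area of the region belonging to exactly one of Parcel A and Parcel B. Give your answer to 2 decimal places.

37.00

|Parcel A∩Parcel B|: x∈[4,5], y∈[0,7] → 1·7 = 7.
|Parcel A △ Parcel B| = |Parcel A| + |Parcel B| − 2·|Parcel A∩Parcel B| = 16 + 35 − 14 = 37.00.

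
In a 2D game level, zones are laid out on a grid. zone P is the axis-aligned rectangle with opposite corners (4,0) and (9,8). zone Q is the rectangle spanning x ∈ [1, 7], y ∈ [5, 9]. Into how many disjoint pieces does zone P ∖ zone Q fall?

zone P ∖ zone Q is a single connected region.

1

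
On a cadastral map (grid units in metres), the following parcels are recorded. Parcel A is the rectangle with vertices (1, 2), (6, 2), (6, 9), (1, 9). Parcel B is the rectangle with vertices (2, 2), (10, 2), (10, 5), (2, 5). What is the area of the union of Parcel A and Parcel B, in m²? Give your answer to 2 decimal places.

47.00

By inclusion–exclusion:
Individual areas: |Parcel A| = 35, |Parcel B| = 24.
|Parcel A∩Parcel B|: x∈[2,6], y∈[2,5] → 4·3 = 12.
|Parcel A ∪ Parcel B| = 59 − 12 = 47.00.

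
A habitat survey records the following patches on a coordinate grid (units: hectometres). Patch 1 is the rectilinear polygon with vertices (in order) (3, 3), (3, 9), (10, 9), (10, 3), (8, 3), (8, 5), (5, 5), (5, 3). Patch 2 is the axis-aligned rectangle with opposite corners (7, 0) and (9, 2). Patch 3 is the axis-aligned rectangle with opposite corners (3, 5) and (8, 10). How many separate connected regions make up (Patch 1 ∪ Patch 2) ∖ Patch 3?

(Patch 1 ∪ Patch 2) ∖ Patch 3 splits into 3 disjoint pieces (area 4, area 12, area 4).

3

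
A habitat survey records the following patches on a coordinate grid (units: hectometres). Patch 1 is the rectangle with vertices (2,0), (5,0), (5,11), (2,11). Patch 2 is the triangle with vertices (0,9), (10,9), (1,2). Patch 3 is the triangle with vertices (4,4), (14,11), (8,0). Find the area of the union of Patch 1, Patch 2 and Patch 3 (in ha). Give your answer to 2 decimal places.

85.98

By inclusion–exclusion:
Individual areas: |Patch 1| = 33, |Patch 2| = 35, |Patch 3| = 34.
|Patch 1∩Patch 2| = 15.1667.
|Patch 1∩Patch 3| = 0.85.
|Patch 2∩Patch 3| = 0.
|Patch 1∩Patch 2∩Patch 3| = 0.
|Patch 1 ∪ Patch 2 ∪ Patch 3| = 102 − 16.0167 + 0 = 85.98.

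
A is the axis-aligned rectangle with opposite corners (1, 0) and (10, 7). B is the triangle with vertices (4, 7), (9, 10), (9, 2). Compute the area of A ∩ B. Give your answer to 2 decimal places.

The intersection is the polygon with vertices (9,7), (9,2), (4,7).
By the shoelace formula its area is 12.50.

12.50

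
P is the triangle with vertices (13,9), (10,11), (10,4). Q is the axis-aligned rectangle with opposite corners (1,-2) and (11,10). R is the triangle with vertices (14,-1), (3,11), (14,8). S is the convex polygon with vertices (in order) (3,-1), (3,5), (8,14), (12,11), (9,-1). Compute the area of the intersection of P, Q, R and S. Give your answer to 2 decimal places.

The intersection is the polygon with vertices (11,8.818), (11,7), (10.429,4.714), (10,4), (10,9.091).
By the shoelace formula its area is 3.74.

3.74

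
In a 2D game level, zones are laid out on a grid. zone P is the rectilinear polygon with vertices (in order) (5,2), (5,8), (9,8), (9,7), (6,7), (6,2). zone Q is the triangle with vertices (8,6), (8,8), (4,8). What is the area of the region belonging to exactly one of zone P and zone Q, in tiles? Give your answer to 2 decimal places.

|zone P| = 9, |zone Q| = 4, |zone P∩zone Q| = 2.75.
|zone P △ zone Q| = |zone P| + |zone Q| − 2·|zone P∩zone Q| = 9 + 4 − 5.5 = 7.50.

7.50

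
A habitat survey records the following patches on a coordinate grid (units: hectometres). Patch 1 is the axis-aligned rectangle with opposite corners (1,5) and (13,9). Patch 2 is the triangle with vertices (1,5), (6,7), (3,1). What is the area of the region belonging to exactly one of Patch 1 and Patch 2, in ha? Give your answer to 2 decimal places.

52.00

|Patch 1| = 48, |Patch 2| = 12, |Patch 1∩Patch 2| = 4.
|Patch 1 △ Patch 2| = |Patch 1| + |Patch 2| − 2·|Patch 1∩Patch 2| = 48 + 12 − 8 = 52.00.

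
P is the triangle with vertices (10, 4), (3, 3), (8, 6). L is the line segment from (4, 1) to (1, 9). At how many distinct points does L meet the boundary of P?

2

The segment meets the boundary at (3.204,3.122), (3.237,3.034).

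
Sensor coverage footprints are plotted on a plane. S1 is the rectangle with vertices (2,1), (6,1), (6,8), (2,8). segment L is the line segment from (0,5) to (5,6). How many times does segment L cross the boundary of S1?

1

The segment meets the boundary at (2,5.4).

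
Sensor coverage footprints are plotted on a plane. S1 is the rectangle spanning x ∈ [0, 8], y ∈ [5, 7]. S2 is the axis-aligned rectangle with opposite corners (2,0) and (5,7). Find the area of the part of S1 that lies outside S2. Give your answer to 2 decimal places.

|S1∩S2|: x∈[2,5], y∈[5,7] → 3·2 = 6.
|S1| = 16.
|S1 ∖ S2| = |S1| − |S1∩S2| = 16 − 6 = 10.00.

10.00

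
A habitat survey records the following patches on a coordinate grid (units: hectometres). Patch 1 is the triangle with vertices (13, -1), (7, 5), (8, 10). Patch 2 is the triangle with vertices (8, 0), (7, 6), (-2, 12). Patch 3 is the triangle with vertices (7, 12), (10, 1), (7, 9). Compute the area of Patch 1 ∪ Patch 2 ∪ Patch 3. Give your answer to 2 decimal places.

By inclusion–exclusion:
Individual areas: |Patch 1| = 18, |Patch 2| = 24, |Patch 3| = 4.5.
|Patch 1∩Patch 2| = 0.0545.
|Patch 1∩Patch 3| = 2.6041.
|Patch 2∩Patch 3| = 0.
|Patch 1∩Patch 2∩Patch 3| = 0.
|Patch 1 ∪ Patch 2 ∪ Patch 3| = 46.5 − 2.6586 + 0 = 43.84.

43.84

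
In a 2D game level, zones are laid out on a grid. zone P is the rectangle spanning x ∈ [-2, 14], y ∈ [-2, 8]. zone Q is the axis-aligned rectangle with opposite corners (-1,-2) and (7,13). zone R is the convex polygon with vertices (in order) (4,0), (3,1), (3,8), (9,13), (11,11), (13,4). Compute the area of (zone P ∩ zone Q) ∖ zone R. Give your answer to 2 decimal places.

|zone P ∩ zone Q| = 80.
|(zone P ∩ zone Q) ∩ zone R| = 29.5.
|(zone P ∩ zone Q) ∖ zone R| = 80 − 29.5 = 50.50.

50.50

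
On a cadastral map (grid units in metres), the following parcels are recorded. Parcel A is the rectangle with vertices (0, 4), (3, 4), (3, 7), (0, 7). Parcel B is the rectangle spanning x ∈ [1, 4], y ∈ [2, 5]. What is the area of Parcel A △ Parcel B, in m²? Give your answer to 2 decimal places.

|Parcel A∩Parcel B|: x∈[1,3], y∈[4,5] → 2·1 = 2.
|Parcel A △ Parcel B| = |Parcel A| + |Parcel B| − 2·|Parcel A∩Parcel B| = 9 + 9 − 4 = 14.00.

14.00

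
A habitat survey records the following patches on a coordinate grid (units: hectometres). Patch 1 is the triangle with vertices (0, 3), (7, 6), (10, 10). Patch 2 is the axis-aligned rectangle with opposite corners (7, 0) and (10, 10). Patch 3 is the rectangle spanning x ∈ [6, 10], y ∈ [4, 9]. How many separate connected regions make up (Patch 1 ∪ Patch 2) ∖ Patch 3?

(Patch 1 ∪ Patch 2) ∖ Patch 3 splits into 3 disjoint pieces (area 4.8857, area 3, area 12).

3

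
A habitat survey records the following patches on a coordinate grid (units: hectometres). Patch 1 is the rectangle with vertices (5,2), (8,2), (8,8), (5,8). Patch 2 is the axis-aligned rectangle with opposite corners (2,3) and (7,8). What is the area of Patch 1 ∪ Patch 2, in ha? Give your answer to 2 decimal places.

By inclusion–exclusion:
Individual areas: |Patch 1| = 18, |Patch 2| = 25.
|Patch 1∩Patch 2|: x∈[5,7], y∈[3,8] → 2·5 = 10.
|Patch 1 ∪ Patch 2| = 43 − 10 = 33.00.

33.00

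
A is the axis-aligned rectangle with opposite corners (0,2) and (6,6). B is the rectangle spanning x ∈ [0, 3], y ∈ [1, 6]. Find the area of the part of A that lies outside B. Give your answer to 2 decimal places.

12.00

|A∩B|: x∈[0,3], y∈[2,6] → 3·4 = 12.
|A| = 24.
|A ∖ B| = |A| − |A∩B| = 24 − 12 = 12.00.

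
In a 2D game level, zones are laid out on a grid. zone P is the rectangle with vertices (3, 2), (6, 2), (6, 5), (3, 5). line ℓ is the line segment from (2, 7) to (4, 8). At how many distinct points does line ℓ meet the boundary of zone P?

The segment lies entirely outside zone P and never meets its boundary.

0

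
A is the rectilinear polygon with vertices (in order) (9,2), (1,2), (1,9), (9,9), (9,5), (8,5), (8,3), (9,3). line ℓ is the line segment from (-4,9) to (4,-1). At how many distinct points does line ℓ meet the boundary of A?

2

The segment meets the boundary at (1.6,2), (1,2.75).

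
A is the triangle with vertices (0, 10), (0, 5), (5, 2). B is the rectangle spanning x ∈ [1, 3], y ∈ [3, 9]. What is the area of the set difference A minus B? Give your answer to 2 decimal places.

|A| = 12.5, |A∩B| = 6.
|A ∖ B| = |A| − |A∩B| = 12.5 − 6 = 6.50.

6.50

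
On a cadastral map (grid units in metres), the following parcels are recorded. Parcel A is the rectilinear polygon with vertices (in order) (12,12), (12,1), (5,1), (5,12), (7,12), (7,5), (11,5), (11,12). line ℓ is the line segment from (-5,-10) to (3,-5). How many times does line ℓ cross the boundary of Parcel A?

The segment lies entirely outside Parcel A and never meets its boundary.

0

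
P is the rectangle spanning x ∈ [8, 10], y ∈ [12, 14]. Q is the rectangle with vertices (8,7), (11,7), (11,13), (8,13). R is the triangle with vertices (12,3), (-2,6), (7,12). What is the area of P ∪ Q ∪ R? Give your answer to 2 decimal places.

72.66

By inclusion–exclusion:
Individual areas: |P| = 4, |Q| = 18, |R| = 55.5.
|P∩Q|: x∈[8,10], y∈[12,13] → 2·1 = 2.
|P∩R| = 0.
|Q∩R| = 2.8444.
|P∩Q∩R| = 0.
|P ∪ Q ∪ R| = 77.5 − 4.8444 + 0 = 72.66.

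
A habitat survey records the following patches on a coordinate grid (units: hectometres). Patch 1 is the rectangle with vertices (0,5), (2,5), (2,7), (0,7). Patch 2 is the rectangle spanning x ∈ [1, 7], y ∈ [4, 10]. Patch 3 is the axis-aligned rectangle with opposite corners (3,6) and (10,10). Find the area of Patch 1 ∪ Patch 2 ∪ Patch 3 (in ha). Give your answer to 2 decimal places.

By inclusion–exclusion:
Individual areas: |Patch 1| = 4, |Patch 2| = 36, |Patch 3| = 28.
|Patch 1∩Patch 2|: x∈[1,2], y∈[5,7] → 1·2 = 2.
|Patch 1∩Patch 3| = 0 (no overlap).
|Patch 2∩Patch 3|: x∈[3,7], y∈[6,10] → 4·4 = 16.
|Patch 1∩Patch 2∩Patch 3| = 0.
|Patch 1 ∪ Patch 2 ∪ Patch 3| = 68 − 18 + 0 = 50.00.

50.00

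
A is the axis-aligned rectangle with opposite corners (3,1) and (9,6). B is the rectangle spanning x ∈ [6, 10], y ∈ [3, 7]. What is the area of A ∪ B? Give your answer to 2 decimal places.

37.00

By inclusion–exclusion:
Individual areas: |A| = 30, |B| = 16.
|A∩B|: x∈[6,9], y∈[3,6] → 3·3 = 9.
|A ∪ B| = 46 − 9 = 37.00.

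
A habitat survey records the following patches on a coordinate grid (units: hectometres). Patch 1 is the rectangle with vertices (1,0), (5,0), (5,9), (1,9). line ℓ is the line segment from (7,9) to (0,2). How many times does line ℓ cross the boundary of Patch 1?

2

The segment meets the boundary at (1,3), (5,7).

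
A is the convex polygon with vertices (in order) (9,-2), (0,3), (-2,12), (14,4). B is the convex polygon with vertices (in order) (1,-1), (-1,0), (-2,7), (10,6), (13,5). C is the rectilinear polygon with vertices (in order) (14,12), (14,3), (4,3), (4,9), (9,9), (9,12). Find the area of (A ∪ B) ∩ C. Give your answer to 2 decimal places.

35.21

The region (A ∪ B) ∩ C is the polygon with vertices (10,6), (13,5), (12.5,4.75), (14,4), (13.167,3), (4,3), (4,9).
By the shoelace formula its area is 35.21.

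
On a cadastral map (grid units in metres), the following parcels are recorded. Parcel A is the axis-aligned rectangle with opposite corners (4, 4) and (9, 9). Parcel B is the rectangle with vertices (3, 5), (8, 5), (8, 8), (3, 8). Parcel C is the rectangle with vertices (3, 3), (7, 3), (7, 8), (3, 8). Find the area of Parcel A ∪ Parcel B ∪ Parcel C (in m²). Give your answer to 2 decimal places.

By inclusion–exclusion:
Individual areas: |Parcel A| = 25, |Parcel B| = 15, |Parcel C| = 20.
|Parcel A∩Parcel B|: x∈[4,8], y∈[5,8] → 4·3 = 12.
|Parcel A∩Parcel C|: x∈[4,7], y∈[4,8] → 3·4 = 12.
|Parcel B∩Parcel C|: x∈[3,7], y∈[5,8] → 4·3 = 12.
|Parcel A∩Parcel B∩Parcel C| = 9.
|Parcel A ∪ Parcel B ∪ Parcel C| = 60 − 36 + 9 = 33.00.

33.00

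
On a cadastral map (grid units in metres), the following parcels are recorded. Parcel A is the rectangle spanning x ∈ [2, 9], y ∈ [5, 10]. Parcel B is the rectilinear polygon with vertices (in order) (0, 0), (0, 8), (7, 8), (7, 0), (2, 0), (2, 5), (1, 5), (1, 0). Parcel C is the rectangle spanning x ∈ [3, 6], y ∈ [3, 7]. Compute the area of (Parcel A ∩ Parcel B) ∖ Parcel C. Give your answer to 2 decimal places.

9.00

|Parcel A ∩ Parcel B| = 15.
|(Parcel A ∩ Parcel B) ∩ Parcel C| = 6.
|(Parcel A ∩ Parcel B) ∖ Parcel C| = 15 − 6 = 9.00.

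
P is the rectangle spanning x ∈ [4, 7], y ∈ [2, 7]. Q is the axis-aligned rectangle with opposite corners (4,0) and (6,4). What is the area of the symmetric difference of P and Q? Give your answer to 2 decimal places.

15.00

|P∩Q|: x∈[4,6], y∈[2,4] → 2·2 = 4.
|P △ Q| = |P| + |Q| − 2·|P∩Q| = 15 + 8 − 8 = 15.00.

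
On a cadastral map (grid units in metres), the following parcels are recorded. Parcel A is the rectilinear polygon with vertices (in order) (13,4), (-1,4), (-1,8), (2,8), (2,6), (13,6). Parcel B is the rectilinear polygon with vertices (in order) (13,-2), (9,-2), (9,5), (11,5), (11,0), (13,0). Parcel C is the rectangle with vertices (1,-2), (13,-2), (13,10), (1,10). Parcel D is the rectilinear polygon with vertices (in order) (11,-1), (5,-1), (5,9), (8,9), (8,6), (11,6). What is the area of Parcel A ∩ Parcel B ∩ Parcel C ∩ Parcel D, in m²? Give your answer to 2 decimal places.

The intersection is the polygon with vertices (11,5), (11,4), (9,4), (9,5).
By the shoelace formula its area is 2.00.

2.00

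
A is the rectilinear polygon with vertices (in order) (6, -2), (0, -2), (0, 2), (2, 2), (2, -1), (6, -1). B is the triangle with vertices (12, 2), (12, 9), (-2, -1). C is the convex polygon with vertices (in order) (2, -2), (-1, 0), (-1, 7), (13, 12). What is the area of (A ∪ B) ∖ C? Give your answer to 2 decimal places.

38.82

|A ∪ B| = 58.
|(A ∪ B) ∩ C| = 19.18.
|(A ∪ B) ∖ C| = 58 − 19.18 = 38.82.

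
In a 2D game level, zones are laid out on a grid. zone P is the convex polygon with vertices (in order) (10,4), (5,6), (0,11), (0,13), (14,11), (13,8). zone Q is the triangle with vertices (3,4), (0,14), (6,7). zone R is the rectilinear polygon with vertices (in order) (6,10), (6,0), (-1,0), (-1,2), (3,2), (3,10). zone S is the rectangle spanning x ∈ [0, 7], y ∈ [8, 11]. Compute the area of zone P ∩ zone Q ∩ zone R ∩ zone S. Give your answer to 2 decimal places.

The intersection is the polygon with vertices (3,10), (3.429,10), (5.143,8), (3,8).
By the shoelace formula its area is 2.57.

2.57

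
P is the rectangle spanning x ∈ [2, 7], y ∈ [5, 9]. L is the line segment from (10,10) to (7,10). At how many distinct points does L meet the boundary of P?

The segment lies entirely outside P and never meets its boundary.

0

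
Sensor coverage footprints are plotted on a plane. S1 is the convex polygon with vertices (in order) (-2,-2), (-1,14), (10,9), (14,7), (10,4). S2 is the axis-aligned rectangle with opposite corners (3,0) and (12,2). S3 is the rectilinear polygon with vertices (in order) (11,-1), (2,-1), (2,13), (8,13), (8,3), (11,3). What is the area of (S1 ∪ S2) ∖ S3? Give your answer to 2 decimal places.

73.86

|S1 ∪ S2| = 146.25.
|(S1 ∪ S2) ∩ S3| = 72.3864.
|(S1 ∪ S2) ∖ S3| = 146.25 − 72.3864 = 73.86.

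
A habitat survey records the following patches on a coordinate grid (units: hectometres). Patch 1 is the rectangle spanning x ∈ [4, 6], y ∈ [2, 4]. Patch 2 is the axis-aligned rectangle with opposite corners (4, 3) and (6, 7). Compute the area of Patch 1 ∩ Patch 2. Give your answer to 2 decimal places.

|Patch 1∩Patch 2|: x∈[4,6], y∈[3,4] → 2·1 = 2.

2.00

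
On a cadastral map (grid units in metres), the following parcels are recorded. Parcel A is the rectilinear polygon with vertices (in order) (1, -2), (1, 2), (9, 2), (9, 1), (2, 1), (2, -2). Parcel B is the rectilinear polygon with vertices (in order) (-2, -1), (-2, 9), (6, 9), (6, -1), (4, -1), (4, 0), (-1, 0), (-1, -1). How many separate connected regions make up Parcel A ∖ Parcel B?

2

Parcel A ∖ Parcel B splits into 2 disjoint pieces (area 2, area 3).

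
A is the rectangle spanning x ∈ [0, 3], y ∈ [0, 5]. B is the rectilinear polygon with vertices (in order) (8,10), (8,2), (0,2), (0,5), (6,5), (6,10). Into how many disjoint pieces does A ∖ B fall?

1

A ∖ B is a single connected region.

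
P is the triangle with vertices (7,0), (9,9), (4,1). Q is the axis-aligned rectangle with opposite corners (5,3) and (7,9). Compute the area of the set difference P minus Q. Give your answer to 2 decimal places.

|P| = 14.5, |P∩Q| = 2.45.
|P ∖ Q| = |P| − |P∩Q| = 14.5 − 2.45 = 12.05.

12.05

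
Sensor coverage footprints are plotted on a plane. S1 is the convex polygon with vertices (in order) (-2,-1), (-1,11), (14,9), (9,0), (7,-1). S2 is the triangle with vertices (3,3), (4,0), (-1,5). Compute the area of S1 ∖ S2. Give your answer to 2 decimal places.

137.50

|S1| = 142.5, |S1∩S2| = 5.
|S1 ∖ S2| = |S1| − |S1∩S2| = 142.5 − 5 = 137.50.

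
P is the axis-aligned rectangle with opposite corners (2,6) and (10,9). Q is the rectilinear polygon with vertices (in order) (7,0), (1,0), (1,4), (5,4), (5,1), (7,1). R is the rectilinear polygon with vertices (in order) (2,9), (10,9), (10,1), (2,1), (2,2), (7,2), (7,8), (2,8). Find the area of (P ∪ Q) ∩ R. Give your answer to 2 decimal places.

17.00

|P ∪ Q| = 42.
|(P ∪ Q) ∩ R| = 17.00.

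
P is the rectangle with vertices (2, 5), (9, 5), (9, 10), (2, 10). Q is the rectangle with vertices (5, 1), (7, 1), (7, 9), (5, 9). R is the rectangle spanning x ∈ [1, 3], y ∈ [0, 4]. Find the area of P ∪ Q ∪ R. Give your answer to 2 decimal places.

By inclusion–exclusion:
Individual areas: |P| = 35, |Q| = 16, |R| = 8.
|P∩Q|: x∈[5,7], y∈[5,9] → 2·4 = 8.
|P∩R| = 0 (no overlap).
|Q∩R| = 0 (no overlap).
|P∩Q∩R| = 0.
|P ∪ Q ∪ R| = 59 − 8 + 0 = 51.00.

51.00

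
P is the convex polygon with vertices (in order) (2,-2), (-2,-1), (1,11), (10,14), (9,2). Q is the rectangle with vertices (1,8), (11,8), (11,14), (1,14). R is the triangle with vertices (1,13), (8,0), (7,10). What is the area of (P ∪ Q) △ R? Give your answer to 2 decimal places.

|P ∪ Q| = 146.5.
|(P ∪ Q) ∩ R| = 28.1764.
|(P ∪ Q) △ R| = 146.5 + 28.5 − 56.3527 = 118.65.

118.65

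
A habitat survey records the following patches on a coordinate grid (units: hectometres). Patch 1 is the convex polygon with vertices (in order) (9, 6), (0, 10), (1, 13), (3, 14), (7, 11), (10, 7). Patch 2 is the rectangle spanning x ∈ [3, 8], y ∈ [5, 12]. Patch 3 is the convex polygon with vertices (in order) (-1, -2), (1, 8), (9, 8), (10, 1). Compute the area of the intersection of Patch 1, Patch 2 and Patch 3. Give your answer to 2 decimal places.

2.72

The intersection is the polygon with vertices (8,6.444), (4.5,8), (8,8).
By the shoelace formula its area is 2.72.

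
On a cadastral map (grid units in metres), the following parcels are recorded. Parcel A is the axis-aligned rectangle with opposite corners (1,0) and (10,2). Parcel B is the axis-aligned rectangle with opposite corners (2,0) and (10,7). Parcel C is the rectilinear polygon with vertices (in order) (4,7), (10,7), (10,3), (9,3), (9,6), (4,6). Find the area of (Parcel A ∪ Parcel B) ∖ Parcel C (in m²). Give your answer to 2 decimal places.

|Parcel A ∪ Parcel B| = 58.
|(Parcel A ∪ Parcel B) ∩ Parcel C| = 9.
|(Parcel A ∪ Parcel B) ∖ Parcel C| = 58 − 9 = 49.00.

49.00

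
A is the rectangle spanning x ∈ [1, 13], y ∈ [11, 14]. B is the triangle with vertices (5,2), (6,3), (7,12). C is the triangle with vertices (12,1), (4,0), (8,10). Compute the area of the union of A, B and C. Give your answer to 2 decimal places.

76.45

By inclusion–exclusion:
Individual areas: |A| = 36, |B| = 4, |C| = 38.
|A∩B| = 0.0444.
|A∩C| = 0.
|B∩C| = 1.5077.
|A∩B∩C| = 0.
|A ∪ B ∪ C| = 78 − 1.5521 + 0 = 76.45.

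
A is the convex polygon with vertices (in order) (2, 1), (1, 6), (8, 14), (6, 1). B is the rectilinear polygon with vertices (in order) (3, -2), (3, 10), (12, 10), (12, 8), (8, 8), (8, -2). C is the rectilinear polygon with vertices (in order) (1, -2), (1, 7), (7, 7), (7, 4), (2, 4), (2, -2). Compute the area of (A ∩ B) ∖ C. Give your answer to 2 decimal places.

|A ∩ B| = 31.9451.
|(A ∩ B) ∩ C| = 11.0769.
|(A ∩ B) ∖ C| = 31.9451 − 11.0769 = 20.87.

20.87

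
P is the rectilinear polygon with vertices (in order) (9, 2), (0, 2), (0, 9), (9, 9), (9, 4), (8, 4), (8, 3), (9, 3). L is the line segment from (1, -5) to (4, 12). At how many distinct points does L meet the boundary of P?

The segment meets the boundary at (3.471,9), (2.235,2).

2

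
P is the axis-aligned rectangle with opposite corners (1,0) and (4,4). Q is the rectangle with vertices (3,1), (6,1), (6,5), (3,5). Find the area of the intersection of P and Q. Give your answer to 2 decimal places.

|P∩Q|: x∈[3,4], y∈[1,4] → 1·3 = 3.

3.00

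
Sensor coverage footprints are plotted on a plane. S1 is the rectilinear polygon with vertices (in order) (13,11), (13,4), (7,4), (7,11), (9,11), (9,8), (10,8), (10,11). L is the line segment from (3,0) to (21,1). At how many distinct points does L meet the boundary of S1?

0

The segment lies entirely outside S1 and never meets its boundary.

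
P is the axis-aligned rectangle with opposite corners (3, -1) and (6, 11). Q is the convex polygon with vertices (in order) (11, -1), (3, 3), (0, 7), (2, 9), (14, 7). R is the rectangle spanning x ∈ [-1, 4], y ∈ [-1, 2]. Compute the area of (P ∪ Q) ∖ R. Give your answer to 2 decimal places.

94.00

|P ∪ Q| = 97.
|(P ∪ Q) ∩ R| = 3.
|(P ∪ Q) ∖ R| = 97 − 3 = 94.00.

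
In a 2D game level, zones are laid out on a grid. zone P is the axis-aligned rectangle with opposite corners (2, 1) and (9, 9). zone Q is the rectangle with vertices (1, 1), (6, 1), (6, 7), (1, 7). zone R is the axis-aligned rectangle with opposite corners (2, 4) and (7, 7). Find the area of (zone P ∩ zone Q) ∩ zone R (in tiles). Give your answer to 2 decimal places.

12.00

The region (zone P ∩ zone Q) ∩ zone R is the polygon with vertices (6,7), (6,4), (2,4), (2,7).
By the shoelace formula its area is 12.00.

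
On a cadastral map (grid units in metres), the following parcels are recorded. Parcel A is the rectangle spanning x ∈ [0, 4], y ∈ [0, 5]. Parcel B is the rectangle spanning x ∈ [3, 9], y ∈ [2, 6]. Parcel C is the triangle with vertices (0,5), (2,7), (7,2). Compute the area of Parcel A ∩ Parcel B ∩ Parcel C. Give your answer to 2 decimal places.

The intersection is the polygon with vertices (4,3.286), (3,3.714), (3,5), (4,5).
By the shoelace formula its area is 1.50.

1.50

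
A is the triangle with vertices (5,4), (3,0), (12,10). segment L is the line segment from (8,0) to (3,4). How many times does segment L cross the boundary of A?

2

The segment meets the boundary at (4.429,2.857), (5.093,2.326).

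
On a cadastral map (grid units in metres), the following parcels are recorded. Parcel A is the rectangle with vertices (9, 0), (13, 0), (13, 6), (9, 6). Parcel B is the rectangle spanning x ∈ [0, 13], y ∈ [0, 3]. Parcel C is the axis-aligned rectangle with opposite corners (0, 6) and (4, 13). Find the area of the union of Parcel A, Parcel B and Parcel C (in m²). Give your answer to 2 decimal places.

79.00

By inclusion–exclusion:
Individual areas: |Parcel A| = 24, |Parcel B| = 39, |Parcel C| = 28.
|Parcel A∩Parcel B|: x∈[9,13], y∈[0,3] → 4·3 = 12.
|Parcel A∩Parcel C| = 0 (no overlap).
|Parcel B∩Parcel C| = 0 (no overlap).
|Parcel A∩Parcel B∩Parcel C| = 0.
|Parcel A ∪ Parcel B ∪ Parcel C| = 91 − 12 + 0 = 79.00.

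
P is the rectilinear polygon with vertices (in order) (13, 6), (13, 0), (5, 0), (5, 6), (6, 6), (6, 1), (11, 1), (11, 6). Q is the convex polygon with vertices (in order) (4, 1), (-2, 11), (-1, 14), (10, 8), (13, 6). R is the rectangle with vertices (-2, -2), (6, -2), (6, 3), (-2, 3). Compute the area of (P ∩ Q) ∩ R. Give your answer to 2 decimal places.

The region (P ∩ Q) ∩ R is the polygon with vertices (6,2.111), (5,1.556), (5,3), (6,3).
By the shoelace formula its area is 1.17.

1.17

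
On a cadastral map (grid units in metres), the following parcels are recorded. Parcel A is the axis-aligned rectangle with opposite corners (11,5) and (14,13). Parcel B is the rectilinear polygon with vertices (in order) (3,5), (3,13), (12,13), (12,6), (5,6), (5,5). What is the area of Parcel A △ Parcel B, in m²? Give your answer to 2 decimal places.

75.00

|Parcel A| = 24, |Parcel B| = 65, |Parcel A∩Parcel B| = 7.
|Parcel A △ Parcel B| = |Parcel A| + |Parcel B| − 2·|Parcel A∩Parcel B| = 24 + 65 − 14 = 75.00.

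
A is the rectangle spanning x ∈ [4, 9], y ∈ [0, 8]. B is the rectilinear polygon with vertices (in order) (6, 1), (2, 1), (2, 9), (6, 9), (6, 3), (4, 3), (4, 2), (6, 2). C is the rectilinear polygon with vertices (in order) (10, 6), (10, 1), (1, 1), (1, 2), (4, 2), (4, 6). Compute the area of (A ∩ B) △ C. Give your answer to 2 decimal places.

|A ∩ B| = 12.
|(A ∩ B) ∩ C| = 8.
|(A ∩ B) △ C| = 12 + 33 − 16 = 29.00.

29.00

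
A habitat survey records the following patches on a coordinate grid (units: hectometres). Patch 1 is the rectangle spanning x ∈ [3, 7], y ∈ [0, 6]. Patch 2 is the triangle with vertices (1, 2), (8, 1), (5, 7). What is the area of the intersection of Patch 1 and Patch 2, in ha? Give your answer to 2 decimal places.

The intersection is the polygon with vertices (7,1.143), (3,1.714), (3,4.5), (4.2,6), (5.5,6), (7,3).
By the shoelace formula its area is 15.14.

15.14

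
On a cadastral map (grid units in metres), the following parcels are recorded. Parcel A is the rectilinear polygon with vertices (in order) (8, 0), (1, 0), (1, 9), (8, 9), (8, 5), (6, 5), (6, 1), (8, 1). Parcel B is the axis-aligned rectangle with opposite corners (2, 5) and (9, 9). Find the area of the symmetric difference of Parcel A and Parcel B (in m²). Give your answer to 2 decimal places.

|Parcel A| = 55, |Parcel B| = 28, |Parcel A∩Parcel B| = 24.
|Parcel A △ Parcel B| = |Parcel A| + |Parcel B| − 2·|Parcel A∩Parcel B| = 55 + 28 − 48 = 35.00.

35.00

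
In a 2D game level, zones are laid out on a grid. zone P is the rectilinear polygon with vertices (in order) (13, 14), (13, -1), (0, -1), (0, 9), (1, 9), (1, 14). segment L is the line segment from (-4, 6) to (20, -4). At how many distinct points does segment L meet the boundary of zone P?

2

The segment meets the boundary at (12.8,-1), (0,4.333).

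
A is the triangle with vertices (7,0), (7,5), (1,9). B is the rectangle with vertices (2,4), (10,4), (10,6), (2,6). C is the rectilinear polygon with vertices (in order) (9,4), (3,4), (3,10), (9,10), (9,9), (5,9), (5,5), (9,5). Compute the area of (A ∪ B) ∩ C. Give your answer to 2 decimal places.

|A ∪ B| = 25.0833.
|(A ∪ B) ∩ C| = 10.00.

10.00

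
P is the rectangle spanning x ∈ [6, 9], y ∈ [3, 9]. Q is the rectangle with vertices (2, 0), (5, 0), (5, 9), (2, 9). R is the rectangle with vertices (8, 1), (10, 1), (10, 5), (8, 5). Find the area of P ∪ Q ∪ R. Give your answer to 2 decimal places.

51.00

By inclusion–exclusion:
Individual areas: |P| = 18, |Q| = 27, |R| = 8.
|P∩Q| = 0 (no overlap).
|P∩R|: x∈[8,9], y∈[3,5] → 1·2 = 2.
|Q∩R| = 0 (no overlap).
|P∩Q∩R| = 0.
|P ∪ Q ∪ R| = 53 − 2 + 0 = 51.00.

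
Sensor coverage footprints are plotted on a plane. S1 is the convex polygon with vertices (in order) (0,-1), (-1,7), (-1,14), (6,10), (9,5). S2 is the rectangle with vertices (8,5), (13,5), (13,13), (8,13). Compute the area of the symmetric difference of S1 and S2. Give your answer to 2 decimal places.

|S1| = 85.5, |S2| = 40, |S1∩S2| = 0.8333.
|S1 △ S2| = |S1| + |S2| − 2·|S1∩S2| = 85.5 + 40 − 1.6667 = 123.83.

123.83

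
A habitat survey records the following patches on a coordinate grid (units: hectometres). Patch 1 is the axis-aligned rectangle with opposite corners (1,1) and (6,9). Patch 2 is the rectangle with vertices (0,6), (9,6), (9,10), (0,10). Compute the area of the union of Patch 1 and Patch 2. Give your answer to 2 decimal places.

61.00

By inclusion–exclusion:
Individual areas: |Patch 1| = 40, |Patch 2| = 36.
|Patch 1∩Patch 2|: x∈[1,6], y∈[6,9] → 5·3 = 15.
|Patch 1 ∪ Patch 2| = 76 − 15 = 61.00.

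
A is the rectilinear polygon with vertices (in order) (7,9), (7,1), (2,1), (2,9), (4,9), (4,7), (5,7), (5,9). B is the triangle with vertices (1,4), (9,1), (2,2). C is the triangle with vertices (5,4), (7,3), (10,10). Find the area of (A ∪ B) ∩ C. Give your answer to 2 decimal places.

The region (A ∪ B) ∩ C is the polygon with vertices (7,3), (5,4), (7,6.4).
By the shoelace formula its area is 3.40.

3.40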